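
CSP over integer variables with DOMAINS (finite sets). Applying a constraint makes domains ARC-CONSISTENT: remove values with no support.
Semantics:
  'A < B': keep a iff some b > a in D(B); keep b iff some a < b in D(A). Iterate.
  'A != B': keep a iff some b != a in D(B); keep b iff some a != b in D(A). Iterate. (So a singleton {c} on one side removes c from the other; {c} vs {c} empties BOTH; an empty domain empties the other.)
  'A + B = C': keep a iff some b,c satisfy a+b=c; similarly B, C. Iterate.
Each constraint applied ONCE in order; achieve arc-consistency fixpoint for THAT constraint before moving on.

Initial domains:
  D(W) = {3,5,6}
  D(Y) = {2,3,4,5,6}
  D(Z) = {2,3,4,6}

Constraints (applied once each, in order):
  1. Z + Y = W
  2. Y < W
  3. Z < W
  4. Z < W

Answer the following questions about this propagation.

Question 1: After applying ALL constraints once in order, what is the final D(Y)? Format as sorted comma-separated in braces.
Constraint 1 (Z + Y = W) on D(Z)={2,3,4,6} D(Y)={2,3,4,5,6} D(W)={3,5,6}: Z {2,3,4,6}->{2,3,4}; Y {2,3,4,5,6}->{2,3,4}; W {3,5,6}->{5,6}
Constraint 2 (Y < W) on D(Y)={2,3,4} D(W)={5,6}: no change
Constraint 3 (Z < W) on D(Z)={2,3,4} D(W)={5,6}: no change
Constraint 4 (Z < W) on D(Z)={2,3,4} D(W)={5,6}: no change
So after all 4 constraints: D(Y) = {2,3,4}

Answer: {2,3,4}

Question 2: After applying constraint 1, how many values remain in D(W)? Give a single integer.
Answer: 2

Derivation:
Constraint 1 (Z + Y = W) on D(Z)={2,3,4,6} D(Y)={2,3,4,5,6} D(W)={3,5,6}: Z {2,3,4,6}->{2,3,4}; Y {2,3,4,5,6}->{2,3,4}; W {3,5,6}->{5,6}
So after constraint 1: D(W)={5,6}, size = 2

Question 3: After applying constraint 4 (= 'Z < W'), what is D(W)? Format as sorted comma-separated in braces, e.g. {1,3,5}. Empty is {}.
Answer: {5,6}

Derivation:
Constraint 1 (Z + Y = W) on D(Z)={2,3,4,6} D(Y)={2,3,4,5,6} D(W)={3,5,6}: Z {2,3,4,6}->{2,3,4}; Y {2,3,4,5,6}->{2,3,4}; W {3,5,6}->{5,6}
Constraint 2 (Y < W) on D(Y)={2,3,4} D(W)={5,6}: no change
Constraint 3 (Z < W) on D(Z)={2,3,4} D(W)={5,6}: no change
Constraint 4 (Z < W) on D(Z)={2,3,4} D(W)={5,6}: no change
So after constraint 4: D(W) = {5,6}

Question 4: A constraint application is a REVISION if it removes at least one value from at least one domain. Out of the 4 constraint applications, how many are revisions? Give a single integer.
Constraint 1 (Z + Y = W) on D(Z)={2,3,4,6} D(Y)={2,3,4,5,6} D(W)={3,5,6}: Z {2,3,4,6}->{2,3,4}; Y {2,3,4,5,6}->{2,3,4}; W {3,5,6}->{5,6} => REVISION
Constraint 2 (Y < W) on D(Y)={2,3,4} D(W)={5,6}: no change => not a revision
Constraint 3 (Z < W) on D(Z)={2,3,4} D(W)={5,6}: no change => not a revision
Constraint 4 (Z < W) on D(Z)={2,3,4} D(W)={5,6}: no change => not a revision
Total revisions = 1

Answer: 1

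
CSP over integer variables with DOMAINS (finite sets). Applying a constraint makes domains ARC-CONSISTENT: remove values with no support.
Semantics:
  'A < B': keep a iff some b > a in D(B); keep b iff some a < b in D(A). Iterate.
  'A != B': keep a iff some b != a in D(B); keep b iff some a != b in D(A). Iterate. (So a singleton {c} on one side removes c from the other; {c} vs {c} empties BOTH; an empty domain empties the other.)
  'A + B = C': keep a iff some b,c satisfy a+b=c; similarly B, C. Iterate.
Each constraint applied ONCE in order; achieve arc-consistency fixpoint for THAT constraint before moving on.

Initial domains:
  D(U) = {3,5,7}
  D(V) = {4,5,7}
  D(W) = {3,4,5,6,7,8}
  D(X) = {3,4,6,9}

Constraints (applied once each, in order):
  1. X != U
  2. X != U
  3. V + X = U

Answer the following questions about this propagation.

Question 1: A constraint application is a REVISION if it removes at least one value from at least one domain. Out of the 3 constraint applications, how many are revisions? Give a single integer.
Constraint 1 (X != U) on D(X)={3,4,6,9} D(U)={3,5,7}: no change => not a revision
Constraint 2 (X != U) on D(X)={3,4,6,9} D(U)={3,5,7}: no change => not a revision
Constraint 3 (V + X = U) on D(V)={4,5,7} D(X)={3,4,6,9} D(U)={3,5,7}: V {4,5,7}->{4}; X {3,4,6,9}->{3}; U {3,5,7}->{7} => REVISION
Total revisions = 1

Answer: 1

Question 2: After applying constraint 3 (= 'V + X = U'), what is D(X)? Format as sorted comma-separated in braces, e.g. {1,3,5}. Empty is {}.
Answer: {3}

Derivation:
Constraint 1 (X != U) on D(X)={3,4,6,9} D(U)={3,5,7}: no change
Constraint 2 (X != U) on D(X)={3,4,6,9} D(U)={3,5,7}: no change
Constraint 3 (V + X = U) on D(V)={4,5,7} D(X)={3,4,6,9} D(U)={3,5,7}: V {4,5,7}->{4}; X {3,4,6,9}->{3}; U {3,5,7}->{7}
So after constraint 3: D(X) = {3}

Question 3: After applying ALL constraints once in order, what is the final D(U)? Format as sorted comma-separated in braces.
Answer: {7}

Derivation:
Constraint 1 (X != U) on D(X)={3,4,6,9} D(U)={3,5,7}: no change
Constraint 2 (X != U) on D(X)={3,4,6,9} D(U)={3,5,7}: no change
Constraint 3 (V + X = U) on D(V)={4,5,7} D(X)={3,4,6,9} D(U)={3,5,7}: V {4,5,7}->{4}; X {3,4,6,9}->{3}; U {3,5,7}->{7}
So after all 3 constraints: D(U) = {7}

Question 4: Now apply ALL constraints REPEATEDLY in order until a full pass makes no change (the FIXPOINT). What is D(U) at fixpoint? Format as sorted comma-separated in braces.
pass 0 (initial): D(U)={3,5,7}
pass 1: U {3,5,7}->{7}; V {4,5,7}->{4}; X {3,4,6,9}->{3}
pass 2: no change
Fixpoint after 2 passes: D(U) = {7}

Answer: {7}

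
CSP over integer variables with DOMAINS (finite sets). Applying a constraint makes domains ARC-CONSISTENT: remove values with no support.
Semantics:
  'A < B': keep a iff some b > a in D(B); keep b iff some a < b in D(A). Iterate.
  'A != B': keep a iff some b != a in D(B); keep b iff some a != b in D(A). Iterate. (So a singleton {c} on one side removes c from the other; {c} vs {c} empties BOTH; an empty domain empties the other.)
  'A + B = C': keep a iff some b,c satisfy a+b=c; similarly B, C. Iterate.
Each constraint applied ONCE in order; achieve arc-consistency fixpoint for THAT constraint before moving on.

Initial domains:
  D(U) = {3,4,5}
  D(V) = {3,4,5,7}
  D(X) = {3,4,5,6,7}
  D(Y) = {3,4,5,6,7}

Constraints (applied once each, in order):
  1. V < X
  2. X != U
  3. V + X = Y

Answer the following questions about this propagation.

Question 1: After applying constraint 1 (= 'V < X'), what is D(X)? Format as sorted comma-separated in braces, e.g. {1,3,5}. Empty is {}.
Answer: {4,5,6,7}

Derivation:
Constraint 1 (V < X) on D(V)={3,4,5,7} D(X)={3,4,5,6,7}: V {3,4,5,7}->{3,4,5}; X {3,4,5,6,7}->{4,5,6,7}
So after constraint 1: D(X) = {4,5,6,7}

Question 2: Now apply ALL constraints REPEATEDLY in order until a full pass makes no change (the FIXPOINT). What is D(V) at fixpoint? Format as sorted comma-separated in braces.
Answer: {3}

Derivation:
pass 0 (initial): D(V)={3,4,5,7}
pass 1: V {3,4,5,7}->{3}; X {3,4,5,6,7}->{4}; Y {3,4,5,6,7}->{7}
pass 2: U {3,4,5}->{3,5}
pass 3: no change
Fixpoint after 3 passes: D(V) = {3}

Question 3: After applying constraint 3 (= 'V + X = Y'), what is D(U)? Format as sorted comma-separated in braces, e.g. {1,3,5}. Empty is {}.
Constraint 1 (V < X) on D(V)={3,4,5,7} D(X)={3,4,5,6,7}: V {3,4,5,7}->{3,4,5}; X {3,4,5,6,7}->{4,5,6,7}
Constraint 2 (X != U) on D(X)={4,5,6,7} D(U)={3,4,5}: no change
Constraint 3 (V + X = Y) on D(V)={3,4,5} D(X)={4,5,6,7} D(Y)={3,4,5,6,7}: V {3,4,5}->{3}; X {4,5,6,7}->{4}; Y {3,4,5,6,7}->{7}
So after constraint 3: D(U) = {3,4,5}

Answer: {3,4,5}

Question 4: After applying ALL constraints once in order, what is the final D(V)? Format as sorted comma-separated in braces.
Answer: {3}

Derivation:
Constraint 1 (V < X) on D(V)={3,4,5,7} D(X)={3,4,5,6,7}: V {3,4,5,7}->{3,4,5}; X {3,4,5,6,7}->{4,5,6,7}
Constraint 2 (X != U) on D(X)={4,5,6,7} D(U)={3,4,5}: no change
Constraint 3 (V + X = Y) on D(V)={3,4,5} D(X)={4,5,6,7} D(Y)={3,4,5,6,7}: V {3,4,5}->{3}; X {4,5,6,7}->{4}; Y {3,4,5,6,7}->{7}
So after all 3 constraints: D(V) = {3}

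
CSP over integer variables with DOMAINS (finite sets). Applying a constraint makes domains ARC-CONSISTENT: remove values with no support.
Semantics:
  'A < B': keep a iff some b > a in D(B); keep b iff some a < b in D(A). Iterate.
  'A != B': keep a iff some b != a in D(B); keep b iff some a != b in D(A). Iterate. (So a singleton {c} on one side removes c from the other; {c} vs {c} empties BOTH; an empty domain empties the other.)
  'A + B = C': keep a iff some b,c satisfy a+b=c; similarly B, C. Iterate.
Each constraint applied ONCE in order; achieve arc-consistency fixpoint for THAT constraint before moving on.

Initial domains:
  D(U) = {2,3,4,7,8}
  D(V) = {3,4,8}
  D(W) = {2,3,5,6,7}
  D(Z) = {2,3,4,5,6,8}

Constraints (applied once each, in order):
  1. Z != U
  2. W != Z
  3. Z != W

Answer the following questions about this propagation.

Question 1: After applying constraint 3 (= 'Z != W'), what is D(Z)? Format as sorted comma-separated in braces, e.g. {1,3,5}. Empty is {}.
Answer: {2,3,4,5,6,8}

Derivation:
Constraint 1 (Z != U) on D(Z)={2,3,4,5,6,8} D(U)={2,3,4,7,8}: no change
Constraint 2 (W != Z) on D(W)={2,3,5,6,7} D(Z)={2,3,4,5,6,8}: no change
Constraint 3 (Z != W) on D(Z)={2,3,4,5,6,8} D(W)={2,3,5,6,7}: no change
So after constraint 3: D(Z) = {2,3,4,5,6,8}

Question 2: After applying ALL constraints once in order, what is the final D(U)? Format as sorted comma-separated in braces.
Constraint 1 (Z != U) on D(Z)={2,3,4,5,6,8} D(U)={2,3,4,7,8}: no change
Constraint 2 (W != Z) on D(W)={2,3,5,6,7} D(Z)={2,3,4,5,6,8}: no change
Constraint 3 (Z != W) on D(Z)={2,3,4,5,6,8} D(W)={2,3,5,6,7}: no change
So after all 3 constraints: D(U) = {2,3,4,7,8}

Answer: {2,3,4,7,8}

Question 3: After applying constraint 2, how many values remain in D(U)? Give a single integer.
Constraint 1 (Z != U) on D(Z)={2,3,4,5,6,8} D(U)={2,3,4,7,8}: no change
Constraint 2 (W != Z) on D(W)={2,3,5,6,7} D(Z)={2,3,4,5,6,8}: no change
So after constraint 2: D(U)={2,3,4,7,8}, size = 5

Answer: 5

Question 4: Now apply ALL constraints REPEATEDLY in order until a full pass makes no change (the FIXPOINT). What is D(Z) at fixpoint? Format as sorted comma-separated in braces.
Answer: {2,3,4,5,6,8}

Derivation:
pass 0 (initial): D(Z)={2,3,4,5,6,8}
pass 1: no change
Fixpoint after 1 passes: D(Z) = {2,3,4,5,6,8}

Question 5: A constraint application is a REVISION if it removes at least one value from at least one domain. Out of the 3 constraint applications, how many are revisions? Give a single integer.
Constraint 1 (Z != U) on D(Z)={2,3,4,5,6,8} D(U)={2,3,4,7,8}: no change => not a revision
Constraint 2 (W != Z) on D(W)={2,3,5,6,7} D(Z)={2,3,4,5,6,8}: no change => not a revision
Constraint 3 (Z != W) on D(Z)={2,3,4,5,6,8} D(W)={2,3,5,6,7}: no change => not a revision
Total revisions = 0

Answer: 0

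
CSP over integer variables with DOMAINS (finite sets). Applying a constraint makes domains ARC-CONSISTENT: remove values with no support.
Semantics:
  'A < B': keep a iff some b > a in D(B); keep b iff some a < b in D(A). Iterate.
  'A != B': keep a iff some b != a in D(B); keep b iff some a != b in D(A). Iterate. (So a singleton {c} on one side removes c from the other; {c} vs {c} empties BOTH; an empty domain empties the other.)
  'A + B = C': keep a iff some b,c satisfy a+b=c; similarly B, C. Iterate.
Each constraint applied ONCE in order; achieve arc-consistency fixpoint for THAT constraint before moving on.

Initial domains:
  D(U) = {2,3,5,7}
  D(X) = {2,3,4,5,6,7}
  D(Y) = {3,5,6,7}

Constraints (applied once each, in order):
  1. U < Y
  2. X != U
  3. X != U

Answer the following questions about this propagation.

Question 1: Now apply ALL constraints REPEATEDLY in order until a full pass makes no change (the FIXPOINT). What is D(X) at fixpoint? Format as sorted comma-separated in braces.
Answer: {2,3,4,5,6,7}

Derivation:
pass 0 (initial): D(X)={2,3,4,5,6,7}
pass 1: U {2,3,5,7}->{2,3,5}
pass 2: no change
Fixpoint after 2 passes: D(X) = {2,3,4,5,6,7}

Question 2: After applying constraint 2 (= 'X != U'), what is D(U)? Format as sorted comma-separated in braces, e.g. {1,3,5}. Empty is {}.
Answer: {2,3,5}

Derivation:
Constraint 1 (U < Y) on D(U)={2,3,5,7} D(Y)={3,5,6,7}: U {2,3,5,7}->{2,3,5}
Constraint 2 (X != U) on D(X)={2,3,4,5,6,7} D(U)={2,3,5}: no change
So after constraint 2: D(U) = {2,3,5}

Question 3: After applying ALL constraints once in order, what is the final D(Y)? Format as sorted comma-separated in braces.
Constraint 1 (U < Y) on D(U)={2,3,5,7} D(Y)={3,5,6,7}: U {2,3,5,7}->{2,3,5}
Constraint 2 (X != U) on D(X)={2,3,4,5,6,7} D(U)={2,3,5}: no change
Constraint 3 (X != U) on D(X)={2,3,4,5,6,7} D(U)={2,3,5}: no change
So after all 3 constraints: D(Y) = {3,5,6,7}

Answer: {3,5,6,7}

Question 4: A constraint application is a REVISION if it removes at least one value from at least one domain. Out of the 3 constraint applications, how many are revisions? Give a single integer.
Constraint 1 (U < Y) on D(U)={2,3,5,7} D(Y)={3,5,6,7}: U {2,3,5,7}->{2,3,5} => REVISION
Constraint 2 (X != U) on D(X)={2,3,4,5,6,7} D(U)={2,3,5}: no change => not a revision
Constraint 3 (X != U) on D(X)={2,3,4,5,6,7} D(U)={2,3,5}: no change => not a revision
Total revisions = 1

Answer: 1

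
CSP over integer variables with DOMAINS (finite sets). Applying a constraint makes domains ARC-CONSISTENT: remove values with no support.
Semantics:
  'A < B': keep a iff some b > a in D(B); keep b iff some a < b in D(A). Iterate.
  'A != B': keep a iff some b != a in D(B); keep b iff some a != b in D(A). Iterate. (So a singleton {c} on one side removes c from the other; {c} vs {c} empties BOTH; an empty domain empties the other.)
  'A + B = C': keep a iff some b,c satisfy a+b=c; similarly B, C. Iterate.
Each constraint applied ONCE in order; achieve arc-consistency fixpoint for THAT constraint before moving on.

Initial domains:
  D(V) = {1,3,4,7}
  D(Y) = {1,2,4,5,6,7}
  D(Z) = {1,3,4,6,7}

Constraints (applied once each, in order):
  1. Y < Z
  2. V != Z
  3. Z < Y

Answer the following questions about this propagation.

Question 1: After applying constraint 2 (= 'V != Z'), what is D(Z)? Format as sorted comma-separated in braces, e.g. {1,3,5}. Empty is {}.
Constraint 1 (Y < Z) on D(Y)={1,2,4,5,6,7} D(Z)={1,3,4,6,7}: Y {1,2,4,5,6,7}->{1,2,4,5,6}; Z {1,3,4,6,7}->{3,4,6,7}
Constraint 2 (V != Z) on D(V)={1,3,4,7} D(Z)={3,4,6,7}: no change
So after constraint 2: D(Z) = {3,4,6,7}

Answer: {3,4,6,7}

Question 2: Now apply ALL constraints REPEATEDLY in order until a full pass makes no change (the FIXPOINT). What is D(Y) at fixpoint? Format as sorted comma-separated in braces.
Answer: {}

Derivation:
pass 0 (initial): D(Y)={1,2,4,5,6,7}
pass 1: Y {1,2,4,5,6,7}->{4,5,6}; Z {1,3,4,6,7}->{3,4}
pass 2: V {1,3,4,7}->{}; Y {4,5,6}->{}; Z {3,4}->{}
pass 3: no change
Fixpoint after 3 passes: D(Y) = {}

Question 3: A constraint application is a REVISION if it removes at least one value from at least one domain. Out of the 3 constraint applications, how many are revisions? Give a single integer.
Answer: 2

Derivation:
Constraint 1 (Y < Z) on D(Y)={1,2,4,5,6,7} D(Z)={1,3,4,6,7}: Y {1,2,4,5,6,7}->{1,2,4,5,6}; Z {1,3,4,6,7}->{3,4,6,7} => REVISION
Constraint 2 (V != Z) on D(V)={1,3,4,7} D(Z)={3,4,6,7}: no change => not a revision
Constraint 3 (Z < Y) on D(Z)={3,4,6,7} D(Y)={1,2,4,5,6}: Z {3,4,6,7}->{3,4}; Y {1,2,4,5,6}->{4,5,6} => REVISION
Total revisions = 2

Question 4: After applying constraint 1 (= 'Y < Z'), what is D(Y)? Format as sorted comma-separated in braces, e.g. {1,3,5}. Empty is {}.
Answer: {1,2,4,5,6}

Derivation:
Constraint 1 (Y < Z) on D(Y)={1,2,4,5,6,7} D(Z)={1,3,4,6,7}: Y {1,2,4,5,6,7}->{1,2,4,5,6}; Z {1,3,4,6,7}->{3,4,6,7}
So after constraint 1: D(Y) = {1,2,4,5,6}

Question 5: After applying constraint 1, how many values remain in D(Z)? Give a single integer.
Constraint 1 (Y < Z) on D(Y)={1,2,4,5,6,7} D(Z)={1,3,4,6,7}: Y {1,2,4,5,6,7}->{1,2,4,5,6}; Z {1,3,4,6,7}->{3,4,6,7}
So after constraint 1: D(Z)={3,4,6,7}, size = 4

Answer: 4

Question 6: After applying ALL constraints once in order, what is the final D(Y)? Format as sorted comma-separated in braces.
Answer: {4,5,6}

Derivation:
Constraint 1 (Y < Z) on D(Y)={1,2,4,5,6,7} D(Z)={1,3,4,6,7}: Y {1,2,4,5,6,7}->{1,2,4,5,6}; Z {1,3,4,6,7}->{3,4,6,7}
Constraint 2 (V != Z) on D(V)={1,3,4,7} D(Z)={3,4,6,7}: no change
Constraint 3 (Z < Y) on D(Z)={3,4,6,7} D(Y)={1,2,4,5,6}: Z {3,4,6,7}->{3,4}; Y {1,2,4,5,6}->{4,5,6}
So after all 3 constraints: D(Y) = {4,5,6}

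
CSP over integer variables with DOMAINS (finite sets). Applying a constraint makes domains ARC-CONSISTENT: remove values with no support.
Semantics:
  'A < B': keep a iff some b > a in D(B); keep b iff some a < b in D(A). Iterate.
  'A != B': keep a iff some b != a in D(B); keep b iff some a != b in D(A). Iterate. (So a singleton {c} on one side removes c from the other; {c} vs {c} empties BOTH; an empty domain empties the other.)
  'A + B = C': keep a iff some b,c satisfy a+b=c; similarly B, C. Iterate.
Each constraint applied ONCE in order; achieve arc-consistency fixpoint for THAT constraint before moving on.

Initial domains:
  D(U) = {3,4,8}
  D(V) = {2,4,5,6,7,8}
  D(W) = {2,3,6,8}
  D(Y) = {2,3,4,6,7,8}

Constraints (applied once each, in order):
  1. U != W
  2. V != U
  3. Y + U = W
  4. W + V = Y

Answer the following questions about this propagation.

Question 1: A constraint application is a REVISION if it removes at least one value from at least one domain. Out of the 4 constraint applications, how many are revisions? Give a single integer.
Answer: 2

Derivation:
Constraint 1 (U != W) on D(U)={3,4,8} D(W)={2,3,6,8}: no change => not a revision
Constraint 2 (V != U) on D(V)={2,4,5,6,7,8} D(U)={3,4,8}: no change => not a revision
Constraint 3 (Y + U = W) on D(Y)={2,3,4,6,7,8} D(U)={3,4,8} D(W)={2,3,6,8}: Y {2,3,4,6,7,8}->{2,3,4}; U {3,4,8}->{3,4}; W {2,3,6,8}->{6,8} => REVISION
Constraint 4 (W + V = Y) on D(W)={6,8} D(V)={2,4,5,6,7,8} D(Y)={2,3,4}: W {6,8}->{}; V {2,4,5,6,7,8}->{}; Y {2,3,4}->{} => REVISION
Total revisions = 2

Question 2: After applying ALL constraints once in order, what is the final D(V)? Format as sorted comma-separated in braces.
Answer: {}

Derivation:
Constraint 1 (U != W) on D(U)={3,4,8} D(W)={2,3,6,8}: no change
Constraint 2 (V != U) on D(V)={2,4,5,6,7,8} D(U)={3,4,8}: no change
Constraint 3 (Y + U = W) on D(Y)={2,3,4,6,7,8} D(U)={3,4,8} D(W)={2,3,6,8}: Y {2,3,4,6,7,8}->{2,3,4}; U {3,4,8}->{3,4}; W {2,3,6,8}->{6,8}
Constraint 4 (W + V = Y) on D(W)={6,8} D(V)={2,4,5,6,7,8} D(Y)={2,3,4}: W {6,8}->{}; V {2,4,5,6,7,8}->{}; Y {2,3,4}->{}
So after all 4 constraints: D(V) = {}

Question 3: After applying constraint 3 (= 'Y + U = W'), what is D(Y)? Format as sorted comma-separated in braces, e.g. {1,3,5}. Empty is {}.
Answer: {2,3,4}

Derivation:
Constraint 1 (U != W) on D(U)={3,4,8} D(W)={2,3,6,8}: no change
Constraint 2 (V != U) on D(V)={2,4,5,6,7,8} D(U)={3,4,8}: no change
Constraint 3 (Y + U = W) on D(Y)={2,3,4,6,7,8} D(U)={3,4,8} D(W)={2,3,6,8}: Y {2,3,4,6,7,8}->{2,3,4}; U {3,4,8}->{3,4}; W {2,3,6,8}->{6,8}
So after constraint 3: D(Y) = {2,3,4}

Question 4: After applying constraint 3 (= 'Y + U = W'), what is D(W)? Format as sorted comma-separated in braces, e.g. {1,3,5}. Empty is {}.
Answer: {6,8}

Derivation:
Constraint 1 (U != W) on D(U)={3,4,8} D(W)={2,3,6,8}: no change
Constraint 2 (V != U) on D(V)={2,4,5,6,7,8} D(U)={3,4,8}: no change
Constraint 3 (Y + U = W) on D(Y)={2,3,4,6,7,8} D(U)={3,4,8} D(W)={2,3,6,8}: Y {2,3,4,6,7,8}->{2,3,4}; U {3,4,8}->{3,4}; W {2,3,6,8}->{6,8}
So after constraint 3: D(W) = {6,8}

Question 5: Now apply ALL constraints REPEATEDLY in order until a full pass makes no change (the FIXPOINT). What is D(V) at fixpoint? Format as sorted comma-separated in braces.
pass 0 (initial): D(V)={2,4,5,6,7,8}
pass 1: U {3,4,8}->{3,4}; V {2,4,5,6,7,8}->{}; W {2,3,6,8}->{}; Y {2,3,4,6,7,8}->{}
pass 2: U {3,4}->{}
pass 3: no change
Fixpoint after 3 passes: D(V) = {}

Answer: {}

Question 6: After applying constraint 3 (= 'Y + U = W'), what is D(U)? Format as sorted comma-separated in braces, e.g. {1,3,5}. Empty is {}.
Answer: {3,4}

Derivation:
Constraint 1 (U != W) on D(U)={3,4,8} D(W)={2,3,6,8}: no change
Constraint 2 (V != U) on D(V)={2,4,5,6,7,8} D(U)={3,4,8}: no change
Constraint 3 (Y + U = W) on D(Y)={2,3,4,6,7,8} D(U)={3,4,8} D(W)={2,3,6,8}: Y {2,3,4,6,7,8}->{2,3,4}; U {3,4,8}->{3,4}; W {2,3,6,8}->{6,8}
So after constraint 3: D(U) = {3,4}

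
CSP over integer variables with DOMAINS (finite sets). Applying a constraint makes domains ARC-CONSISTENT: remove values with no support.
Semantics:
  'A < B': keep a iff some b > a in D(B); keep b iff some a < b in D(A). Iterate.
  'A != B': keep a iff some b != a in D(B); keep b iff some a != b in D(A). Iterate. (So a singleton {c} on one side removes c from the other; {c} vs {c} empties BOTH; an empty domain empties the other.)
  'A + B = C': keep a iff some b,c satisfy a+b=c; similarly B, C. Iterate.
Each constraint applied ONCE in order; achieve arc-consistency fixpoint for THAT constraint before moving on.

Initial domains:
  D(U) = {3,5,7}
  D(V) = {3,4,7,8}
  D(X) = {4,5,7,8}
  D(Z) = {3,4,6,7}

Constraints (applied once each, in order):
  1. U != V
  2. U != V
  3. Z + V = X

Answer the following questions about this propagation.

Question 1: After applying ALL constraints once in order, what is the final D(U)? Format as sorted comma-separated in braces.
Answer: {3,5,7}

Derivation:
Constraint 1 (U != V) on D(U)={3,5,7} D(V)={3,4,7,8}: no change
Constraint 2 (U != V) on D(U)={3,5,7} D(V)={3,4,7,8}: no change
Constraint 3 (Z + V = X) on D(Z)={3,4,6,7} D(V)={3,4,7,8} D(X)={4,5,7,8}: Z {3,4,6,7}->{3,4}; V {3,4,7,8}->{3,4}; X {4,5,7,8}->{7,8}
So after all 3 constraints: D(U) = {3,5,7}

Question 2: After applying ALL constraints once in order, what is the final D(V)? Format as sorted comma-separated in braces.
Answer: {3,4}

Derivation:
Constraint 1 (U != V) on D(U)={3,5,7} D(V)={3,4,7,8}: no change
Constraint 2 (U != V) on D(U)={3,5,7} D(V)={3,4,7,8}: no change
Constraint 3 (Z + V = X) on D(Z)={3,4,6,7} D(V)={3,4,7,8} D(X)={4,5,7,8}: Z {3,4,6,7}->{3,4}; V {3,4,7,8}->{3,4}; X {4,5,7,8}->{7,8}
So after all 3 constraints: D(V) = {3,4}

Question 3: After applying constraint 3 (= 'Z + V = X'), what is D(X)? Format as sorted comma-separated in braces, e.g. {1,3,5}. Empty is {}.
Constraint 1 (U != V) on D(U)={3,5,7} D(V)={3,4,7,8}: no change
Constraint 2 (U != V) on D(U)={3,5,7} D(V)={3,4,7,8}: no change
Constraint 3 (Z + V = X) on D(Z)={3,4,6,7} D(V)={3,4,7,8} D(X)={4,5,7,8}: Z {3,4,6,7}->{3,4}; V {3,4,7,8}->{3,4}; X {4,5,7,8}->{7,8}
So after constraint 3: D(X) = {7,8}

Answer: {7,8}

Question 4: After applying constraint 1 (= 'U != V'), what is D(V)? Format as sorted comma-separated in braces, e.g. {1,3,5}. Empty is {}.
Answer: {3,4,7,8}

Derivation:
Constraint 1 (U != V) on D(U)={3,5,7} D(V)={3,4,7,8}: no change
So after constraint 1: D(V) = {3,4,7,8}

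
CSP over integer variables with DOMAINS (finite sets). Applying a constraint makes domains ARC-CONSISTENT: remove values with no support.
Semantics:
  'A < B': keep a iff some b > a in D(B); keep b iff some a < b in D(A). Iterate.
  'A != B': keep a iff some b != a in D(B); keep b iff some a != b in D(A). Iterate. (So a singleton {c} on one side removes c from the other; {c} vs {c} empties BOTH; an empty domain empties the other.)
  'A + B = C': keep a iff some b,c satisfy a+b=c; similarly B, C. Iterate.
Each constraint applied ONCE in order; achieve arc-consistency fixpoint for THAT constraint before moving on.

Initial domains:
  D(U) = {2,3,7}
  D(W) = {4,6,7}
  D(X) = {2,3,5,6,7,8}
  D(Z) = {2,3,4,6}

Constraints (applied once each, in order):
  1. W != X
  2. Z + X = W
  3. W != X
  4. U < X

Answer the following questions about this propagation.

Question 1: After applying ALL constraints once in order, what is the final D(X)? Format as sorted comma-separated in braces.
Answer: {3,5}

Derivation:
Constraint 1 (W != X) on D(W)={4,6,7} D(X)={2,3,5,6,7,8}: no change
Constraint 2 (Z + X = W) on D(Z)={2,3,4,6} D(X)={2,3,5,6,7,8} D(W)={4,6,7}: Z {2,3,4,6}->{2,3,4}; X {2,3,5,6,7,8}->{2,3,5}
Constraint 3 (W != X) on D(W)={4,6,7} D(X)={2,3,5}: no change
Constraint 4 (U < X) on D(U)={2,3,7} D(X)={2,3,5}: U {2,3,7}->{2,3}; X {2,3,5}->{3,5}
So after all 4 constraints: D(X) = {3,5}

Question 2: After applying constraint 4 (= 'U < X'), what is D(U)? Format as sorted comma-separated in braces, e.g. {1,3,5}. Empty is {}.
Constraint 1 (W != X) on D(W)={4,6,7} D(X)={2,3,5,6,7,8}: no change
Constraint 2 (Z + X = W) on D(Z)={2,3,4,6} D(X)={2,3,5,6,7,8} D(W)={4,6,7}: Z {2,3,4,6}->{2,3,4}; X {2,3,5,6,7,8}->{2,3,5}
Constraint 3 (W != X) on D(W)={4,6,7} D(X)={2,3,5}: no change
Constraint 4 (U < X) on D(U)={2,3,7} D(X)={2,3,5}: U {2,3,7}->{2,3}; X {2,3,5}->{3,5}
So after constraint 4: D(U) = {2,3}

Answer: {2,3}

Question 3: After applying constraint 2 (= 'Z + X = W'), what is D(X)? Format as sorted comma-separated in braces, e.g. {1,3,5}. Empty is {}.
Answer: {2,3,5}

Derivation:
Constraint 1 (W != X) on D(W)={4,6,7} D(X)={2,3,5,6,7,8}: no change
Constraint 2 (Z + X = W) on D(Z)={2,3,4,6} D(X)={2,3,5,6,7,8} D(W)={4,6,7}: Z {2,3,4,6}->{2,3,4}; X {2,3,5,6,7,8}->{2,3,5}
So after constraint 2: D(X) = {2,3,5}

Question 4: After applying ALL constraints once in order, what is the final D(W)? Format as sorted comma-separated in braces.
Answer: {4,6,7}

Derivation:
Constraint 1 (W != X) on D(W)={4,6,7} D(X)={2,3,5,6,7,8}: no change
Constraint 2 (Z + X = W) on D(Z)={2,3,4,6} D(X)={2,3,5,6,7,8} D(W)={4,6,7}: Z {2,3,4,6}->{2,3,4}; X {2,3,5,6,7,8}->{2,3,5}
Constraint 3 (W != X) on D(W)={4,6,7} D(X)={2,3,5}: no change
Constraint 4 (U < X) on D(U)={2,3,7} D(X)={2,3,5}: U {2,3,7}->{2,3}; X {2,3,5}->{3,5}
So after all 4 constraints: D(W) = {4,6,7}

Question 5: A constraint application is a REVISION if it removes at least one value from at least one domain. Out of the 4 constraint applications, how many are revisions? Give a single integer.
Answer: 2

Derivation:
Constraint 1 (W != X) on D(W)={4,6,7} D(X)={2,3,5,6,7,8}: no change => not a revision
Constraint 2 (Z + X = W) on D(Z)={2,3,4,6} D(X)={2,3,5,6,7,8} D(W)={4,6,7}: Z {2,3,4,6}->{2,3,4}; X {2,3,5,6,7,8}->{2,3,5} => REVISION
Constraint 3 (W != X) on D(W)={4,6,7} D(X)={2,3,5}: no change => not a revision
Constraint 4 (U < X) on D(U)={2,3,7} D(X)={2,3,5}: U {2,3,7}->{2,3}; X {2,3,5}->{3,5} => REVISION
Total revisions = 2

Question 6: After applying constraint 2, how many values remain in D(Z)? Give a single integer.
Constraint 1 (W != X) on D(W)={4,6,7} D(X)={2,3,5,6,7,8}: no change
Constraint 2 (Z + X = W) on D(Z)={2,3,4,6} D(X)={2,3,5,6,7,8} D(W)={4,6,7}: Z {2,3,4,6}->{2,3,4}; X {2,3,5,6,7,8}->{2,3,5}
So after constraint 2: D(Z)={2,3,4}, size = 3

Answer: 3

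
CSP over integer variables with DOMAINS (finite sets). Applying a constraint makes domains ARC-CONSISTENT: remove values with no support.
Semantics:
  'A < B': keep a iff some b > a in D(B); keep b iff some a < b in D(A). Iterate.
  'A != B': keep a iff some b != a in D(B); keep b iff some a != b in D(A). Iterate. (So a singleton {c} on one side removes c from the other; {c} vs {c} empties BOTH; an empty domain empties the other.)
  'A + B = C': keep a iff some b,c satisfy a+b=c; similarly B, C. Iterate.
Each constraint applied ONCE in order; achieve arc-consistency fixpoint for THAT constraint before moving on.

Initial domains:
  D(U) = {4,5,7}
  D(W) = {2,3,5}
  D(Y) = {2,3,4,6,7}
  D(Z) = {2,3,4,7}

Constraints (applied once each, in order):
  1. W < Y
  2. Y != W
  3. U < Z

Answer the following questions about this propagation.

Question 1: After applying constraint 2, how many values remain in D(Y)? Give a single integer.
Answer: 4

Derivation:
Constraint 1 (W < Y) on D(W)={2,3,5} D(Y)={2,3,4,6,7}: Y {2,3,4,6,7}->{3,4,6,7}
Constraint 2 (Y != W) on D(Y)={3,4,6,7} D(W)={2,3,5}: no change
So after constraint 2: D(Y)={3,4,6,7}, size = 4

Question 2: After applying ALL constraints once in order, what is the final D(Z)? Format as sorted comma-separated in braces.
Answer: {7}

Derivation:
Constraint 1 (W < Y) on D(W)={2,3,5} D(Y)={2,3,4,6,7}: Y {2,3,4,6,7}->{3,4,6,7}
Constraint 2 (Y != W) on D(Y)={3,4,6,7} D(W)={2,3,5}: no change
Constraint 3 (U < Z) on D(U)={4,5,7} D(Z)={2,3,4,7}: U {4,5,7}->{4,5}; Z {2,3,4,7}->{7}
So after all 3 constraints: D(Z) = {7}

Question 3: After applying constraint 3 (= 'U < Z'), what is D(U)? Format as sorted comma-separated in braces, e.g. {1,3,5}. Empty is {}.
Constraint 1 (W < Y) on D(W)={2,3,5} D(Y)={2,3,4,6,7}: Y {2,3,4,6,7}->{3,4,6,7}
Constraint 2 (Y != W) on D(Y)={3,4,6,7} D(W)={2,3,5}: no change
Constraint 3 (U < Z) on D(U)={4,5,7} D(Z)={2,3,4,7}: U {4,5,7}->{4,5}; Z {2,3,4,7}->{7}
So after constraint 3: D(U) = {4,5}

Answer: {4,5}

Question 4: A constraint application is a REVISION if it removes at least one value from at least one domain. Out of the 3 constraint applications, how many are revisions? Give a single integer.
Constraint 1 (W < Y) on D(W)={2,3,5} D(Y)={2,3,4,6,7}: Y {2,3,4,6,7}->{3,4,6,7} => REVISION
Constraint 2 (Y != W) on D(Y)={3,4,6,7} D(W)={2,3,5}: no change => not a revision
Constraint 3 (U < Z) on D(U)={4,5,7} D(Z)={2,3,4,7}: U {4,5,7}->{4,5}; Z {2,3,4,7}->{7} => REVISION
Total revisions = 2

Answer: 2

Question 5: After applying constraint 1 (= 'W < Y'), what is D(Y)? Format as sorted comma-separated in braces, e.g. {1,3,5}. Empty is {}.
Constraint 1 (W < Y) on D(W)={2,3,5} D(Y)={2,3,4,6,7}: Y {2,3,4,6,7}->{3,4,6,7}
So after constraint 1: D(Y) = {3,4,6,7}

Answer: {3,4,6,7}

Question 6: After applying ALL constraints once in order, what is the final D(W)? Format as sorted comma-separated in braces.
Answer: {2,3,5}

Derivation:
Constraint 1 (W < Y) on D(W)={2,3,5} D(Y)={2,3,4,6,7}: Y {2,3,4,6,7}->{3,4,6,7}
Constraint 2 (Y != W) on D(Y)={3,4,6,7} D(W)={2,3,5}: no change
Constraint 3 (U < Z) on D(U)={4,5,7} D(Z)={2,3,4,7}: U {4,5,7}->{4,5}; Z {2,3,4,7}->{7}
So after all 3 constraints: D(W) = {2,3,5}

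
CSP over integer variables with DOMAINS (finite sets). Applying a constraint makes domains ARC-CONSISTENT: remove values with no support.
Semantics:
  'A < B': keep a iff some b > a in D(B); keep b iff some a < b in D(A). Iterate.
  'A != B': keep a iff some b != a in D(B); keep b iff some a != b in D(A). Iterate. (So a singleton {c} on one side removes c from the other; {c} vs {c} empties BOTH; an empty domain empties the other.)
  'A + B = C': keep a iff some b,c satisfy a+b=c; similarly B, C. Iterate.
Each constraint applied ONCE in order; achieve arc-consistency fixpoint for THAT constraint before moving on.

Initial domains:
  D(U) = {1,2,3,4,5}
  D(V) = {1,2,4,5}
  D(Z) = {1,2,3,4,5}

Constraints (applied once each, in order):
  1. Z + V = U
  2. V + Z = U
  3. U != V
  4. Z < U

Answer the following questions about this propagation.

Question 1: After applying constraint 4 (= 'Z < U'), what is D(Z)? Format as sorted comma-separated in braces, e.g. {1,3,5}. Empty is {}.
Answer: {1,2,3,4}

Derivation:
Constraint 1 (Z + V = U) on D(Z)={1,2,3,4,5} D(V)={1,2,4,5} D(U)={1,2,3,4,5}: Z {1,2,3,4,5}->{1,2,3,4}; V {1,2,4,5}->{1,2,4}; U {1,2,3,4,5}->{2,3,4,5}
Constraint 2 (V + Z = U) on D(V)={1,2,4} D(Z)={1,2,3,4} D(U)={2,3,4,5}: no change
Constraint 3 (U != V) on D(U)={2,3,4,5} D(V)={1,2,4}: no change
Constraint 4 (Z < U) on D(Z)={1,2,3,4} D(U)={2,3,4,5}: no change
So after constraint 4: D(Z) = {1,2,3,4}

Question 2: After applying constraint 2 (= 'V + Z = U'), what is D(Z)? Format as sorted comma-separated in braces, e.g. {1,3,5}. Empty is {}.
Answer: {1,2,3,4}

Derivation:
Constraint 1 (Z + V = U) on D(Z)={1,2,3,4,5} D(V)={1,2,4,5} D(U)={1,2,3,4,5}: Z {1,2,3,4,5}->{1,2,3,4}; V {1,2,4,5}->{1,2,4}; U {1,2,3,4,5}->{2,3,4,5}
Constraint 2 (V + Z = U) on D(V)={1,2,4} D(Z)={1,2,3,4} D(U)={2,3,4,5}: no change
So after constraint 2: D(Z) = {1,2,3,4}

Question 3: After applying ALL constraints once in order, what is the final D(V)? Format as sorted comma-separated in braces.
Constraint 1 (Z + V = U) on D(Z)={1,2,3,4,5} D(V)={1,2,4,5} D(U)={1,2,3,4,5}: Z {1,2,3,4,5}->{1,2,3,4}; V {1,2,4,5}->{1,2,4}; U {1,2,3,4,5}->{2,3,4,5}
Constraint 2 (V + Z = U) on D(V)={1,2,4} D(Z)={1,2,3,4} D(U)={2,3,4,5}: no change
Constraint 3 (U != V) on D(U)={2,3,4,5} D(V)={1,2,4}: no change
Constraint 4 (Z < U) on D(Z)={1,2,3,4} D(U)={2,3,4,5}: no change
So after all 4 constraints: D(V) = {1,2,4}

Answer: {1,2,4}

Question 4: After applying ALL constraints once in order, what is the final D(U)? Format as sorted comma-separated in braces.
Answer: {2,3,4,5}

Derivation:
Constraint 1 (Z + V = U) on D(Z)={1,2,3,4,5} D(V)={1,2,4,5} D(U)={1,2,3,4,5}: Z {1,2,3,4,5}->{1,2,3,4}; V {1,2,4,5}->{1,2,4}; U {1,2,3,4,5}->{2,3,4,5}
Constraint 2 (V + Z = U) on D(V)={1,2,4} D(Z)={1,2,3,4} D(U)={2,3,4,5}: no change
Constraint 3 (U != V) on D(U)={2,3,4,5} D(V)={1,2,4}: no change
Constraint 4 (Z < U) on D(Z)={1,2,3,4} D(U)={2,3,4,5}: no change
So after all 4 constraints: D(U) = {2,3,4,5}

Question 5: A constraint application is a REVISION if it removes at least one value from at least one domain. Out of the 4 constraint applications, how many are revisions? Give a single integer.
Answer: 1

Derivation:
Constraint 1 (Z + V = U) on D(Z)={1,2,3,4,5} D(V)={1,2,4,5} D(U)={1,2,3,4,5}: Z {1,2,3,4,5}->{1,2,3,4}; V {1,2,4,5}->{1,2,4}; U {1,2,3,4,5}->{2,3,4,5} => REVISION
Constraint 2 (V + Z = U) on D(V)={1,2,4} D(Z)={1,2,3,4} D(U)={2,3,4,5}: no change => not a revision
Constraint 3 (U != V) on D(U)={2,3,4,5} D(V)={1,2,4}: no change => not a revision
Constraint 4 (Z < U) on D(Z)={1,2,3,4} D(U)={2,3,4,5}: no change => not a revision
Total revisions = 1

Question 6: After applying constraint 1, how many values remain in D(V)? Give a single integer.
Answer: 3

Derivation:
Constraint 1 (Z + V = U) on D(Z)={1,2,3,4,5} D(V)={1,2,4,5} D(U)={1,2,3,4,5}: Z {1,2,3,4,5}->{1,2,3,4}; V {1,2,4,5}->{1,2,4}; U {1,2,3,4,5}->{2,3,4,5}
So after constraint 1: D(V)={1,2,4}, size = 3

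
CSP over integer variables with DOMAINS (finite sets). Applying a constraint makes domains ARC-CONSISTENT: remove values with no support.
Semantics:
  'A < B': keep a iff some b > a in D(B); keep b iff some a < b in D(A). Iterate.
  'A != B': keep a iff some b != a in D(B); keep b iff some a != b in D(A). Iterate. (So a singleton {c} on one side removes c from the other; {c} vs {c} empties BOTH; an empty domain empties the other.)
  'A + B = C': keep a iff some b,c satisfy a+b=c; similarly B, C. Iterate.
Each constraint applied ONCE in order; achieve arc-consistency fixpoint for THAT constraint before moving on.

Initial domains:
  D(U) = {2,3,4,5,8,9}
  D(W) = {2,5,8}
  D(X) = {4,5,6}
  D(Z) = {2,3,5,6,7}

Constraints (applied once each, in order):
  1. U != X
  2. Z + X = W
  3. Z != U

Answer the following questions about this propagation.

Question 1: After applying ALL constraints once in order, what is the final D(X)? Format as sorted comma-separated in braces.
Answer: {5,6}

Derivation:
Constraint 1 (U != X) on D(U)={2,3,4,5,8,9} D(X)={4,5,6}: no change
Constraint 2 (Z + X = W) on D(Z)={2,3,5,6,7} D(X)={4,5,6} D(W)={2,5,8}: Z {2,3,5,6,7}->{2,3}; X {4,5,6}->{5,6}; W {2,5,8}->{8}
Constraint 3 (Z != U) on D(Z)={2,3} D(U)={2,3,4,5,8,9}: no change
So after all 3 constraints: D(X) = {5,6}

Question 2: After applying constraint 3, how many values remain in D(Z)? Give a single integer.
Answer: 2

Derivation:
Constraint 1 (U != X) on D(U)={2,3,4,5,8,9} D(X)={4,5,6}: no change
Constraint 2 (Z + X = W) on D(Z)={2,3,5,6,7} D(X)={4,5,6} D(W)={2,5,8}: Z {2,3,5,6,7}->{2,3}; X {4,5,6}->{5,6}; W {2,5,8}->{8}
Constraint 3 (Z != U) on D(Z)={2,3} D(U)={2,3,4,5,8,9}: no change
So after constraint 3: D(Z)={2,3}, size = 2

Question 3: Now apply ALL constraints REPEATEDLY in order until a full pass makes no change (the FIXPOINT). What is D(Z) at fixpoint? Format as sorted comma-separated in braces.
pass 0 (initial): D(Z)={2,3,5,6,7}
pass 1: W {2,5,8}->{8}; X {4,5,6}->{5,6}; Z {2,3,5,6,7}->{2,3}
pass 2: no change
Fixpoint after 2 passes: D(Z) = {2,3}

Answer: {2,3}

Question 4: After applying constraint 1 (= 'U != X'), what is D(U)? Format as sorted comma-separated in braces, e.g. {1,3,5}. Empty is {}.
Constraint 1 (U != X) on D(U)={2,3,4,5,8,9} D(X)={4,5,6}: no change
So after constraint 1: D(U) = {2,3,4,5,8,9}

Answer: {2,3,4,5,8,9}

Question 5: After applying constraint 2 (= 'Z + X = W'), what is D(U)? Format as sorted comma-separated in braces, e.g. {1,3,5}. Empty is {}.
Constraint 1 (U != X) on D(U)={2,3,4,5,8,9} D(X)={4,5,6}: no change
Constraint 2 (Z + X = W) on D(Z)={2,3,5,6,7} D(X)={4,5,6} D(W)={2,5,8}: Z {2,3,5,6,7}->{2,3}; X {4,5,6}->{5,6}; W {2,5,8}->{8}
So after constraint 2: D(U) = {2,3,4,5,8,9}

Answer: {2,3,4,5,8,9}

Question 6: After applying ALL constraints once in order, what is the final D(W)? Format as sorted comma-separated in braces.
Constraint 1 (U != X) on D(U)={2,3,4,5,8,9} D(X)={4,5,6}: no change
Constraint 2 (Z + X = W) on D(Z)={2,3,5,6,7} D(X)={4,5,6} D(W)={2,5,8}: Z {2,3,5,6,7}->{2,3}; X {4,5,6}->{5,6}; W {2,5,8}->{8}
Constraint 3 (Z != U) on D(Z)={2,3} D(U)={2,3,4,5,8,9}: no change
So after all 3 constraints: D(W) = {8}

Answer: {8}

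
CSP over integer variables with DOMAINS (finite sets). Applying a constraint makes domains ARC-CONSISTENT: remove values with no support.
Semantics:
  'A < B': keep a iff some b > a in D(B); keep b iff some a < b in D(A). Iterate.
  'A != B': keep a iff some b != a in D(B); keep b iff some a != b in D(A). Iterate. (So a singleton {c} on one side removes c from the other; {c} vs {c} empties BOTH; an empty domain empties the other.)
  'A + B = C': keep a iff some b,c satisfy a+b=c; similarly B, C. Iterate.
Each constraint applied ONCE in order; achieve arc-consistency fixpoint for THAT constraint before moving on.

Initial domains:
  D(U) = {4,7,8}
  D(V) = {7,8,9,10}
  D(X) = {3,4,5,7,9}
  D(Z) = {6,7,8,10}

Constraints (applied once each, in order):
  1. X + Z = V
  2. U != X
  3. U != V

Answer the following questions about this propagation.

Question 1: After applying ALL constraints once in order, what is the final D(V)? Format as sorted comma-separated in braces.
Answer: {9,10}

Derivation:
Constraint 1 (X + Z = V) on D(X)={3,4,5,7,9} D(Z)={6,7,8,10} D(V)={7,8,9,10}: X {3,4,5,7,9}->{3,4}; Z {6,7,8,10}->{6,7}; V {7,8,9,10}->{9,10}
Constraint 2 (U != X) on D(U)={4,7,8} D(X)={3,4}: no change
Constraint 3 (U != V) on D(U)={4,7,8} D(V)={9,10}: no change
So after all 3 constraints: D(V) = {9,10}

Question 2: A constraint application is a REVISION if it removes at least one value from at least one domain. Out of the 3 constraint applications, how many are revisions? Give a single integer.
Answer: 1

Derivation:
Constraint 1 (X + Z = V) on D(X)={3,4,5,7,9} D(Z)={6,7,8,10} D(V)={7,8,9,10}: X {3,4,5,7,9}->{3,4}; Z {6,7,8,10}->{6,7}; V {7,8,9,10}->{9,10} => REVISION
Constraint 2 (U != X) on D(U)={4,7,8} D(X)={3,4}: no change => not a revision
Constraint 3 (U != V) on D(U)={4,7,8} D(V)={9,10}: no change => not a revision
Total revisions = 1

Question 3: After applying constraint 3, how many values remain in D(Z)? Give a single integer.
Answer: 2

Derivation:
Constraint 1 (X + Z = V) on D(X)={3,4,5,7,9} D(Z)={6,7,8,10} D(V)={7,8,9,10}: X {3,4,5,7,9}->{3,4}; Z {6,7,8,10}->{6,7}; V {7,8,9,10}->{9,10}
Constraint 2 (U != X) on D(U)={4,7,8} D(X)={3,4}: no change
Constraint 3 (U != V) on D(U)={4,7,8} D(V)={9,10}: no change
So after constraint 3: D(Z)={6,7}, size = 2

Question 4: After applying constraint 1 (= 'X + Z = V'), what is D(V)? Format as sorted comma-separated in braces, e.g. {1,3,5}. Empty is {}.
Answer: {9,10}

Derivation:
Constraint 1 (X + Z = V) on D(X)={3,4,5,7,9} D(Z)={6,7,8,10} D(V)={7,8,9,10}: X {3,4,5,7,9}->{3,4}; Z {6,7,8,10}->{6,7}; V {7,8,9,10}->{9,10}
So after constraint 1: D(V) = {9,10}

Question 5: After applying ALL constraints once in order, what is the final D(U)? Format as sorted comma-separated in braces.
Constraint 1 (X + Z = V) on D(X)={3,4,5,7,9} D(Z)={6,7,8,10} D(V)={7,8,9,10}: X {3,4,5,7,9}->{3,4}; Z {6,7,8,10}->{6,7}; V {7,8,9,10}->{9,10}
Constraint 2 (U != X) on D(U)={4,7,8} D(X)={3,4}: no change
Constraint 3 (U != V) on D(U)={4,7,8} D(V)={9,10}: no change
So after all 3 constraints: D(U) = {4,7,8}

Answer: {4,7,8}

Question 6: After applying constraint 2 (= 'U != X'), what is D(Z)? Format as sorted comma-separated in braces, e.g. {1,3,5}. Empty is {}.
Constraint 1 (X + Z = V) on D(X)={3,4,5,7,9} D(Z)={6,7,8,10} D(V)={7,8,9,10}: X {3,4,5,7,9}->{3,4}; Z {6,7,8,10}->{6,7}; V {7,8,9,10}->{9,10}
Constraint 2 (U != X) on D(U)={4,7,8} D(X)={3,4}: no change
So after constraint 2: D(Z) = {6,7}

Answer: {6,7}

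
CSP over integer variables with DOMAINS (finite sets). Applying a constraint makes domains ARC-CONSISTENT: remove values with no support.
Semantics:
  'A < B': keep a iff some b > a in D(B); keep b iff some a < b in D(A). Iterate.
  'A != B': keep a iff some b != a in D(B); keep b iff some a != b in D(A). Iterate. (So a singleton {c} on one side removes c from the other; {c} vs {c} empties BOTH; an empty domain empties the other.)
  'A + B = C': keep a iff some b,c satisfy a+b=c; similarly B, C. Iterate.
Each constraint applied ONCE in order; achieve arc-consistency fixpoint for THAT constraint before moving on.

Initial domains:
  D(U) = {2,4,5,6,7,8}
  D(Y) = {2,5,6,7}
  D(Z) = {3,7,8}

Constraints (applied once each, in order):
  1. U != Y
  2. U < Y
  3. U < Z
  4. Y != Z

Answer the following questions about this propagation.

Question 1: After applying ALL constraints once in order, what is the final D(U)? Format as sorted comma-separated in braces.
Constraint 1 (U != Y) on D(U)={2,4,5,6,7,8} D(Y)={2,5,6,7}: no change
Constraint 2 (U < Y) on D(U)={2,4,5,6,7,8} D(Y)={2,5,6,7}: U {2,4,5,6,7,8}->{2,4,5,6}; Y {2,5,6,7}->{5,6,7}
Constraint 3 (U < Z) on D(U)={2,4,5,6} D(Z)={3,7,8}: no change
Constraint 4 (Y != Z) on D(Y)={5,6,7} D(Z)={3,7,8}: no change
So after all 4 constraints: D(U) = {2,4,5,6}

Answer: {2,4,5,6}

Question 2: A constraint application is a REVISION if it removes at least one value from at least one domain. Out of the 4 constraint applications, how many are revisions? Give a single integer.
Constraint 1 (U != Y) on D(U)={2,4,5,6,7,8} D(Y)={2,5,6,7}: no change => not a revision
Constraint 2 (U < Y) on D(U)={2,4,5,6,7,8} D(Y)={2,5,6,7}: U {2,4,5,6,7,8}->{2,4,5,6}; Y {2,5,6,7}->{5,6,7} => REVISION
Constraint 3 (U < Z) on D(U)={2,4,5,6} D(Z)={3,7,8}: no change => not a revision
Constraint 4 (Y != Z) on D(Y)={5,6,7} D(Z)={3,7,8}: no change => not a revision
Total revisions = 1

Answer: 1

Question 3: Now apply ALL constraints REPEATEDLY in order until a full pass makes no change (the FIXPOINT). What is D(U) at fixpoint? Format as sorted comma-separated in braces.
Answer: {2,4,5,6}

Derivation:
pass 0 (initial): D(U)={2,4,5,6,7,8}
pass 1: U {2,4,5,6,7,8}->{2,4,5,6}; Y {2,5,6,7}->{5,6,7}
pass 2: no change
Fixpoint after 2 passes: D(U) = {2,4,5,6}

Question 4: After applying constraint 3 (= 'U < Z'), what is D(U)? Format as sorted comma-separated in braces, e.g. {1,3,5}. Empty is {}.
Answer: {2,4,5,6}

Derivation:
Constraint 1 (U != Y) on D(U)={2,4,5,6,7,8} D(Y)={2,5,6,7}: no change
Constraint 2 (U < Y) on D(U)={2,4,5,6,7,8} D(Y)={2,5,6,7}: U {2,4,5,6,7,8}->{2,4,5,6}; Y {2,5,6,7}->{5,6,7}
Constraint 3 (U < Z) on D(U)={2,4,5,6} D(Z)={3,7,8}: no change
So after constraint 3: D(U) = {2,4,5,6}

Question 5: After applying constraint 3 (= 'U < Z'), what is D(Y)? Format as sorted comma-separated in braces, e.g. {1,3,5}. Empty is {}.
Answer: {5,6,7}

Derivation:
Constraint 1 (U != Y) on D(U)={2,4,5,6,7,8} D(Y)={2,5,6,7}: no change
Constraint 2 (U < Y) on D(U)={2,4,5,6,7,8} D(Y)={2,5,6,7}: U {2,4,5,6,7,8}->{2,4,5,6}; Y {2,5,6,7}->{5,6,7}
Constraint 3 (U < Z) on D(U)={2,4,5,6} D(Z)={3,7,8}: no change
So after constraint 3: D(Y) = {5,6,7}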